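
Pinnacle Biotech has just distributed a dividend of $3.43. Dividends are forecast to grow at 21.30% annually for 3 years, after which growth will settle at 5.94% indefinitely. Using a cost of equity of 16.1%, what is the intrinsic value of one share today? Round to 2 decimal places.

$52.03

Two-stage DDM. Project D₁…D_3 at 0.213, terminal growth 0.0594, discount at r = 0.161.
D_1 = 4.1606
D_2 = 5.0468
D_3 = 6.1218
Terminal value at t=3: TV = D_4/(r−g) = 6.4854/(0.161−0.0594) = 63.8326
P₀ = 4.1606/(1+0.161)^1 + 5.0468/(1+0.161)^2 + 6.1218/(1+0.161)^3 + 63.8326/(1+0.161)^3 = 52.0289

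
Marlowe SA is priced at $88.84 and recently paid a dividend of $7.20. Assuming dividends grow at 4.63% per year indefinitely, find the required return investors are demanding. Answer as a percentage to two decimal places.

Rearranging the constant-growth DDM: r = D₁/P₀ + g.
D₁ = 7.20 × (1 + 0.0463) = 7.5334.
r = 7.5334 / 88.84 + 0.0463 = 0.08480 + 0.0463 = 0.13110

13.11%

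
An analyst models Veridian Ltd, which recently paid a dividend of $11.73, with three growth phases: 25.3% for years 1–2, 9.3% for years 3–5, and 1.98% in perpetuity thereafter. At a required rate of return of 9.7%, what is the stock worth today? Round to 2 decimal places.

$274.23

Three-stage DDM. Project D₁…D_5; terminal Gordon value at t=5 with g = 0.0198; discount at r = 0.097.
D_1 = 14.6977
D_2 = 18.4162
D_3 = 20.1289
D_4 = 22.0009
D_5 = 24.0470
TV_5 = 24.5231/(0.097−0.0198) = 317.6569
P₀ = Σ Dₜ/(1+r)ᵗ + TV_5/(1+r)^5 = 274.2293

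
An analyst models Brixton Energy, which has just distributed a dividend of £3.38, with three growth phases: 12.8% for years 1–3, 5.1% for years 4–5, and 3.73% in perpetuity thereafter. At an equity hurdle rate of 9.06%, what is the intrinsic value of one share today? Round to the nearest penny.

£85.52

Three-stage DDM. Project D₁…D_5; terminal Gordon value at t=5 with g = 0.0373; discount at r = 0.0906.
D_1 = 3.8126
D_2 = 4.3007
D_3 = 4.8511
D_4 = 5.0986
D_5 = 5.3586
TV_5 = 5.5585/(0.0906−0.0373) = 104.2861
P₀ = Σ Dₜ/(1+r)ᵗ + TV_5/(1+r)^5 = 85.5212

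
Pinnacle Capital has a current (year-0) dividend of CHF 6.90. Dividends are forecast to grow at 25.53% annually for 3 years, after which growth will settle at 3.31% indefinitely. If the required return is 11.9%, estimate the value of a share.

CHF 143.32

Two-stage DDM. Project D₁…D_3 at 0.2553, terminal growth 0.0331, discount at r = 0.119.
D_1 = 8.6616
D_2 = 10.8729
D_3 = 13.6487
Terminal value at t=3: TV = D_4/(r−g) = 14.1005/(0.119−0.0331) = 164.1500
P₀ = 8.6616/(1+0.119)^1 + 10.8729/(1+0.119)^2 + 13.6487/(1+0.119)^3 + 164.1500/(1+0.119)^3 = 143.3169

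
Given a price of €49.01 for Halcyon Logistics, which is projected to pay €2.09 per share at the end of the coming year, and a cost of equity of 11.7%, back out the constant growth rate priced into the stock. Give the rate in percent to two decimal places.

From P₀ = D₁/(r − g), the implied growth is g = r − D₁/P₀.
g = 0.117 − 2.09/49.01 = 0.117 − 0.04264 = 0.07436

7.44%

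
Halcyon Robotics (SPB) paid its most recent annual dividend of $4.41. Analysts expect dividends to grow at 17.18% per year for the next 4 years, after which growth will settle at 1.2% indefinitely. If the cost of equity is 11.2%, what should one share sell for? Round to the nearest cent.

$75.17

Two-stage DDM. Project D₁…D_4 at 0.1718, terminal growth 0.012, discount at r = 0.112.
D_1 = 5.1676
D_2 = 6.0554
D_3 = 7.0958
D_4 = 8.3148
Terminal value at t=4: TV = D_5/(r−g) = 8.4146/(0.112−0.012) = 84.1459
P₀ = 5.1676/(1+0.112)^1 + 6.0554/(1+0.112)^2 + 7.0958/(1+0.112)^3 + 8.3148/(1+0.112)^4 + 84.1459/(1+0.112)^4 = 75.1744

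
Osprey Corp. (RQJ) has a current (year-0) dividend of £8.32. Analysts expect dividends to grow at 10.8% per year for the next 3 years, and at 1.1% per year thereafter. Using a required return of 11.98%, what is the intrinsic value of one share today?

Two-stage DDM. Project D₁…D_3 at 0.108, terminal growth 0.011, discount at r = 0.1198.
D_1 = 9.2186
D_2 = 10.2142
D_3 = 11.3173
Terminal value at t=3: TV = D_4/(r−g) = 11.4418/(0.1198−0.011) = 105.1635
P₀ = 9.2186/(1+0.1198)^1 + 10.2142/(1+0.1198)^2 + 11.3173/(1+0.1198)^3 + 105.1635/(1+0.1198)^3 = 99.3310

£99.33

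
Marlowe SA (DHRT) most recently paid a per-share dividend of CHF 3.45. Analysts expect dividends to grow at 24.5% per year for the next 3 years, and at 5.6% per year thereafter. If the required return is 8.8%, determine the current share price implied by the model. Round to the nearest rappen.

Two-stage DDM. Project D₁…D_3 at 0.245, terminal growth 0.056, discount at r = 0.088.
D_1 = 4.2953
D_2 = 5.3476
D_3 = 6.6577
Terminal value at t=3: TV = D_4/(r−g) = 7.0306/(0.088−0.056) = 219.7056
P₀ = 4.2953/(1+0.088)^1 + 5.3476/(1+0.088)^2 + 6.6577/(1+0.088)^3 + 219.7056/(1+0.088)^3 = 184.2251

CHF 184.23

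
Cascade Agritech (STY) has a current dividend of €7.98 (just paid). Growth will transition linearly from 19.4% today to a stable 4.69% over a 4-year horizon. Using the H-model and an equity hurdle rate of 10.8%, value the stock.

H-model: P₀ = D₀[(1+g_L) + H(g_S−g_L)]/(r−g_L), with H = 4/2 = 2.
P₀ = 7.98 × [(1+0.0469) + 2×(0.194−0.0469)] / (0.108−0.0469)
   = 7.98 × 1.3411 / 0.0611 = 175.1551

€175.16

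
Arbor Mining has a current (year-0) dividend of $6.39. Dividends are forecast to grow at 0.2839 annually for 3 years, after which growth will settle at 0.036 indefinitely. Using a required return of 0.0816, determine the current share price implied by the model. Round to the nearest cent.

$270.10

Two-stage DDM. Project D₁…D_3 at 0.2839, terminal growth 0.036, discount at r = 0.0816.
D_1 = 8.2041
D_2 = 10.5333
D_3 = 13.5237
Terminal value at t=3: TV = D_4/(r−g) = 14.0105/(0.0816−0.036) = 307.2482
P₀ = 8.2041/(1+0.0816)^1 + 10.5333/(1+0.0816)^2 + 13.5237/(1+0.0816)^3 + 307.2482/(1+0.0816)^3 = 270.0997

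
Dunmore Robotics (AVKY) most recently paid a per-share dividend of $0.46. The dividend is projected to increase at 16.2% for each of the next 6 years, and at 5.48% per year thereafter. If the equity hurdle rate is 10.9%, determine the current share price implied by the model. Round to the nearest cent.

$15.11

Two-stage DDM. Project D₁…D_6 at 0.162, terminal growth 0.0548, discount at r = 0.109.
D_1 = 0.5345
D_2 = 0.6211
D_3 = 0.7217
D_4 = 0.8387
D_5 = 0.9745
D_6 = 1.1324
Terminal value at t=6: TV = D_7/(r−g) = 1.1944/(0.109−0.0548) = 22.0377
P₀ = 0.5345/(1+0.109)^1 + 0.6211/(1+0.109)^2 + 0.7217/(1+0.109)^3 + 0.8387/(1+0.109)^4 + 0.9745/(1+0.109)^5 + 1.1324/(1+0.109)^6 + 22.0377/(1+0.109)^6 = 15.1064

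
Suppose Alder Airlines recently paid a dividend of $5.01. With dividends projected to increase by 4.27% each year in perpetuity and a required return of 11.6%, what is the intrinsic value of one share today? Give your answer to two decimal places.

$71.27

Gordon growth model: P₀ = D₁/(r − g). D₁ = 5.01 × (1 + 0.0427) = 5.2239.
P₀ = 5.2239 / (0.116 − 0.0427) = 5.2239 / 0.0733 = 71.2678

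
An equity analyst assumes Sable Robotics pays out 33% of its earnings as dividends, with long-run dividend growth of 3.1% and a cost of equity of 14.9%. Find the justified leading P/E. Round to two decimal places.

2.80

Justified leading P/E = b/(r−g) = 0.33/(0.149−0.031) = 2.7966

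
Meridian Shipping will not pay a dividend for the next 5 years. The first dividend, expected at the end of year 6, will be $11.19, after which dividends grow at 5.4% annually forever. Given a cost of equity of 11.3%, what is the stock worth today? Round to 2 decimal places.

$111.05

Deferred-dividend DDM. At t=5 the remaining stream is a growing perpetuity with first payment D_6 = 11.19.
V_5 = D_6/(r−g) = 11.19/(0.113−0.054) = 189.6610
P₀ = V_5/(1+r)^5 = 189.6610/(1+0.113)^5 = 111.0458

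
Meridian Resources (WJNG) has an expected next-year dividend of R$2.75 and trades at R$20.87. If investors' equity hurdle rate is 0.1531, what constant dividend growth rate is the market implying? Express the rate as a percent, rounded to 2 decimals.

From P₀ = D₁/(r − g), the implied growth is g = r − D₁/P₀.
g = 0.1531 − 2.75/20.87 = 0.1531 − 0.13177 = 0.02133

2.13%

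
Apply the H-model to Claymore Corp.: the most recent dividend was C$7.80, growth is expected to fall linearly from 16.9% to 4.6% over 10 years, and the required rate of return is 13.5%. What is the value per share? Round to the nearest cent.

C$145.57

H-model: P₀ = D₀[(1+g_L) + H(g_S−g_L)]/(r−g_L), with H = 10/2 = 5.
P₀ = 7.80 × [(1+0.046) + 5×(0.169−0.046)] / (0.135−0.046)
   = 7.80 × 1.6610 / 0.089 = 145.5708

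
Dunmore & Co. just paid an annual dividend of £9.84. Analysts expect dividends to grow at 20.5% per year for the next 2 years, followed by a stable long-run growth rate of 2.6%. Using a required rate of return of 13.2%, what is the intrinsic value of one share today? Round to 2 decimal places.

Two-stage DDM. Project D₁…D_2 at 0.205, terminal growth 0.026, discount at r = 0.132.
D_1 = 11.8572
D_2 = 14.2879
Terminal value at t=2: TV = D_3/(r−g) = 14.6594/(0.132−0.026) = 138.2963
P₀ = 11.8572/(1+0.132)^1 + 14.2879/(1+0.132)^2 + 138.2963/(1+0.132)^2 = 129.5485

£129.55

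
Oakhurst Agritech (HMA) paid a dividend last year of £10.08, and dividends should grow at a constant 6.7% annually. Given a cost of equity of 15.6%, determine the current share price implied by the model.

£120.85

Gordon growth model: P₀ = D₁/(r − g). D₁ = 10.08 × (1 + 0.067) = 10.7554.
P₀ = 10.7554 / (0.156 − 0.067) = 10.7554 / 0.089 = 120.8467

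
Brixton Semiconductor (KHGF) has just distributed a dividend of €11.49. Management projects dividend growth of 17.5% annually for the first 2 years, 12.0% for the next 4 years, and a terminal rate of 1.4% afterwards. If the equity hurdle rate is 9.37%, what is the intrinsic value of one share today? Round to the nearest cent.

Three-stage DDM. Project D₁…D_6; terminal Gordon value at t=6 with g = 0.014; discount at r = 0.0937.
D_1 = 13.5008
D_2 = 15.8634
D_3 = 17.7670
D_4 = 19.8990
D_5 = 22.2869
D_6 = 24.9613
TV_6 = 25.3108/(0.0937−0.014) = 317.5759
P₀ = Σ Dₜ/(1+r)ᵗ + TV_6/(1+r)^6 = 267.4681

€267.47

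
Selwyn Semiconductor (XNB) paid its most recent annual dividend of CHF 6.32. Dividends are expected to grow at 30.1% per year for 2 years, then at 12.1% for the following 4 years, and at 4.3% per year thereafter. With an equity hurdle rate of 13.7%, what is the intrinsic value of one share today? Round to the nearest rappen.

CHF 134.21

Three-stage DDM. Project D₁…D_6; terminal Gordon value at t=6 with g = 0.043; discount at r = 0.137.
D_1 = 8.2223
D_2 = 10.6972
D_3 = 11.9916
D_4 = 13.4426
D_5 = 15.0691
D_6 = 16.8925
TV_6 = 17.6189/(0.137−0.043) = 187.4350
P₀ = Σ Dₜ/(1+r)ᵗ + TV_6/(1+r)^6 = 134.2105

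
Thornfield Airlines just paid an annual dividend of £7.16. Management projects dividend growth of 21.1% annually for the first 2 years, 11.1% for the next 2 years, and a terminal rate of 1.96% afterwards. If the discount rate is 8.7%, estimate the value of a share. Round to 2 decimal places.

£175.67

Three-stage DDM. Project D₁…D_4; terminal Gordon value at t=4 with g = 0.0196; discount at r = 0.087.
D_1 = 8.6708
D_2 = 10.5003
D_3 = 11.6658
D_4 = 12.9607
TV_4 = 13.2148/(0.087−0.0196) = 196.0647
P₀ = Σ Dₜ/(1+r)ᵗ + TV_4/(1+r)^4 = 175.6668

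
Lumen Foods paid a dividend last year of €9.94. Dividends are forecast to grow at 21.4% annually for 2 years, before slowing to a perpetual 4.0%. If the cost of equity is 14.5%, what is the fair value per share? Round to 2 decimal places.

€132.39

Two-stage DDM. Project D₁…D_2 at 0.214, terminal growth 0.04, discount at r = 0.145.
D_1 = 12.0672
D_2 = 14.6495
Terminal value at t=2: TV = D_3/(r−g) = 15.2355/(0.145−0.04) = 145.1001
P₀ = 12.0672/(1+0.145)^1 + 14.6495/(1+0.145)^2 + 145.1001/(1+0.145)^2 = 132.3900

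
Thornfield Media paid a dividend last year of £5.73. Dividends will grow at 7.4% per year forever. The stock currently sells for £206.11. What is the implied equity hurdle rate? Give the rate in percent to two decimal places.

10.39%

Rearranging the constant-growth DDM: r = D₁/P₀ + g.
D₁ = 5.73 × (1 + 0.074) = 6.1540.
r = 6.1540 / 206.11 + 0.074 = 0.02986 + 0.074 = 0.10386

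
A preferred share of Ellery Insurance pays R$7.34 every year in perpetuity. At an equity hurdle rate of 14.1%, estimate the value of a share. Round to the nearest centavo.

R$52.06

Zero-growth DDM (perpetuity): P₀ = D/r = 7.34 / 0.141 = 52.0567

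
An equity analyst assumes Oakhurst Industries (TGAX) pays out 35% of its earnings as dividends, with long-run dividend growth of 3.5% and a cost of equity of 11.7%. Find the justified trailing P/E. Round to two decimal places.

Justified trailing P/E = b(1+g)/(r−g) = 0.35×(1+0.035)/(0.117−0.035) = 4.4177

4.42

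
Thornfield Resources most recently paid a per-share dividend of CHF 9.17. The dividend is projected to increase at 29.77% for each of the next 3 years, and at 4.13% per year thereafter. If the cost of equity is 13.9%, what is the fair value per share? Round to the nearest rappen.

CHF 180.46

Two-stage DDM. Project D₁…D_3 at 0.2977, terminal growth 0.0413, discount at r = 0.139.
D_1 = 11.8999
D_2 = 15.4425
D_3 = 20.0397
Terminal value at t=3: TV = D_4/(r−g) = 20.8674/(0.139−0.0413) = 213.5864
P₀ = 11.8999/(1+0.139)^1 + 15.4425/(1+0.139)^2 + 20.0397/(1+0.139)^3 + 213.5864/(1+0.139)^3 = 180.4578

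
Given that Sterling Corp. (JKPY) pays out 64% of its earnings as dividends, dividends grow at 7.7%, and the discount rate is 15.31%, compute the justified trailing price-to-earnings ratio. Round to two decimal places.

9.06

Justified trailing P/E = b(1+g)/(r−g) = 0.64×(1+0.077)/(0.1531−0.077) = 9.0576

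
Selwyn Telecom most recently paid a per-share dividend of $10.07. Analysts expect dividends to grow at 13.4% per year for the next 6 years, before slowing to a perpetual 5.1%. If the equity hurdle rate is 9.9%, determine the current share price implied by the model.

$333.65

Two-stage DDM. Project D₁…D_6 at 0.134, terminal growth 0.051, discount at r = 0.099.
D_1 = 11.4194
D_2 = 12.9496
D_3 = 14.6848
D_4 = 16.6526
D_5 = 18.8840
D_6 = 21.4145
Terminal value at t=6: TV = D_7/(r−g) = 22.5066/(0.099−0.051) = 468.8882
P₀ = 11.4194/(1+0.099)^1 + 12.9496/(1+0.099)^2 + 14.6848/(1+0.099)^3 + 16.6526/(1+0.099)^4 + 18.8840/(1+0.099)^5 + 21.4145/(1+0.099)^6 + 468.8882/(1+0.099)^6 = 333.6472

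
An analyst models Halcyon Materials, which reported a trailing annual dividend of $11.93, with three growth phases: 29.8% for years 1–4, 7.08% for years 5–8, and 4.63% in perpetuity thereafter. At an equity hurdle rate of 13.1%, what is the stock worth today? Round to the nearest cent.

$345.89

Three-stage DDM. Project D₁…D_8; terminal Gordon value at t=8 with g = 0.0463; discount at r = 0.131.
D_1 = 15.4851
D_2 = 20.0997
D_3 = 26.0894
D_4 = 33.8641
D_5 = 36.2617
D_6 = 38.8290
D_7 = 41.5781
D_8 = 44.5218
TV_8 = 46.5832/(0.131−0.0463) = 549.9782
P₀ = Σ Dₜ/(1+r)ᵗ + TV_8/(1+r)^8 = 345.8945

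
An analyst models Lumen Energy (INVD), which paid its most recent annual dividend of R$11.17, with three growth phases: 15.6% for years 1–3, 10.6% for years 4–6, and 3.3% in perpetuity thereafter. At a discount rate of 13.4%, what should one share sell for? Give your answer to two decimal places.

R$180.88

Three-stage DDM. Project D₁…D_6; terminal Gordon value at t=6 with g = 0.033; discount at r = 0.134.
D_1 = 12.9125
D_2 = 14.9269
D_3 = 17.2555
D_4 = 19.0845
D_5 = 21.1075
D_6 = 23.3449
TV_6 = 24.1153/(0.134−0.033) = 238.7652
P₀ = Σ Dₜ/(1+r)ᵗ + TV_6/(1+r)^6 = 180.8787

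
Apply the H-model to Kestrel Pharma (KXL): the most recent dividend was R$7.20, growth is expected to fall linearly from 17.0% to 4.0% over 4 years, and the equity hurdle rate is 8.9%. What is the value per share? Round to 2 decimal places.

R$191.02

H-model: P₀ = D₀[(1+g_L) + H(g_S−g_L)]/(r−g_L), with H = 4/2 = 2.
P₀ = 7.20 × [(1+0.04) + 2×(0.17−0.04)] / (0.089−0.04)
   = 7.20 × 1.3000 / 0.049 = 191.0204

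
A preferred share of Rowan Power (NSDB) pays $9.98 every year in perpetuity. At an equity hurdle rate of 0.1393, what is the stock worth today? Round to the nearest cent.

$71.64

Zero-growth DDM (perpetuity): P₀ = D/r = 9.98 / 0.1393 = 71.6439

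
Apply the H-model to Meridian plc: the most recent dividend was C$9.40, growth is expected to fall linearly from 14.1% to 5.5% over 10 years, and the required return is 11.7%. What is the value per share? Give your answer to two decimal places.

H-model: P₀ = D₀[(1+g_L) + H(g_S−g_L)]/(r−g_L), with H = 10/2 = 5.
P₀ = 9.40 × [(1+0.055) + 5×(0.141−0.055)] / (0.117−0.055)
   = 9.40 × 1.4850 / 0.062 = 225.1452

C$225.15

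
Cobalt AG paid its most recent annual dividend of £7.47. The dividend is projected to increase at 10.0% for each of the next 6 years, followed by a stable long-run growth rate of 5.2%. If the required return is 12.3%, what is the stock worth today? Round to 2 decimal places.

Two-stage DDM. Project D₁…D_6 at 0.1, terminal growth 0.052, discount at r = 0.123.
D_1 = 8.2170
D_2 = 9.0387
D_3 = 9.9426
D_4 = 10.9368
D_5 = 12.0305
D_6 = 13.2336
Terminal value at t=6: TV = D_7/(r−g) = 13.9217/(0.123−0.052) = 196.0804
P₀ = 8.2170/(1+0.123)^1 + 9.0387/(1+0.123)^2 + 9.9426/(1+0.123)^3 + 10.9368/(1+0.123)^4 + 12.0305/(1+0.123)^5 + 13.2336/(1+0.123)^6 + 196.0804/(1+0.123)^6 = 139.4734

£139.47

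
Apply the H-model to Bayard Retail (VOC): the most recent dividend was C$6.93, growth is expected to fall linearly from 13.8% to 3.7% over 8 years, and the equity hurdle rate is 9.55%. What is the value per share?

C$170.70

H-model: P₀ = D₀[(1+g_L) + H(g_S−g_L)]/(r−g_L), with H = 8/2 = 4.
P₀ = 6.93 × [(1+0.037) + 4×(0.138−0.037)] / (0.0955−0.037)
   = 6.93 × 1.4410 / 0.0585 = 170.7031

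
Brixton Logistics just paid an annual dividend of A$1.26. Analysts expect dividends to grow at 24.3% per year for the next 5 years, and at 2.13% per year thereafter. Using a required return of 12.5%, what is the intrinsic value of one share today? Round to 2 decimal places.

Two-stage DDM. Project D₁…D_5 at 0.243, terminal growth 0.0213, discount at r = 0.125.
D_1 = 1.5662
D_2 = 1.9468
D_3 = 2.4198
D_4 = 3.0078
D_5 = 3.7387
Terminal value at t=5: TV = D_6/(r−g) = 3.8184/(0.125−0.0213) = 36.8214
P₀ = 1.5662/(1+0.125)^1 + 1.9468/(1+0.125)^2 + 2.4198/(1+0.125)^3 + 3.0078/(1+0.125)^4 + 3.7387/(1+0.125)^5 + 36.8214/(1+0.125)^5 = 29.0157

A$29.02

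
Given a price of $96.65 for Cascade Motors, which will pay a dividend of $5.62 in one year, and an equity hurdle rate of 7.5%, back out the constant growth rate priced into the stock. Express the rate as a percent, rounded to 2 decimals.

From P₀ = D₁/(r − g), the implied growth is g = r − D₁/P₀.
g = 0.075 − 5.62/96.65 = 0.075 − 0.05815 = 0.01685

1.69%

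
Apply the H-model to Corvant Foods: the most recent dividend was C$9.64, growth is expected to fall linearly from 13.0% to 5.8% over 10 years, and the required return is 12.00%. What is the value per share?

H-model: P₀ = D₀[(1+g_L) + H(g_S−g_L)]/(r−g_L), with H = 10/2 = 5.
P₀ = 9.64 × [(1+0.058) + 5×(0.13−0.058)] / (0.12−0.058)
   = 9.64 × 1.4180 / 0.062 = 220.4761

C$220.48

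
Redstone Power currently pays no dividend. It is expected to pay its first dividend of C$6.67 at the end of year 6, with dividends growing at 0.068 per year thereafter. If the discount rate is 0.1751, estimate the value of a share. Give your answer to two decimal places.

Deferred-dividend DDM. At t=5 the remaining stream is a growing perpetuity with first payment D_6 = 6.67.
V_5 = D_6/(r−g) = 6.67/(0.1751−0.068) = 62.2782
P₀ = V_5/(1+r)^5 = 62.2782/(1+0.1751)^5 = 27.7947

C$27.79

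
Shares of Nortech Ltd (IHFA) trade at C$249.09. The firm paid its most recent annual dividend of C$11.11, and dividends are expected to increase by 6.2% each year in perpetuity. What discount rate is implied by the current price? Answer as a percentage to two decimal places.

Rearranging the constant-growth DDM: r = D₁/P₀ + g.
D₁ = 11.11 × (1 + 0.062) = 11.7988.
r = 11.7988 / 249.09 + 0.062 = 0.04737 + 0.062 = 0.10937

10.94%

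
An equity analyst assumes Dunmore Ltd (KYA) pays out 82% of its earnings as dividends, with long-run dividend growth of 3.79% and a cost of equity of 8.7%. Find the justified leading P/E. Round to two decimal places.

Justified leading P/E = b/(r−g) = 0.82/(0.087−0.0379) = 16.7006

16.70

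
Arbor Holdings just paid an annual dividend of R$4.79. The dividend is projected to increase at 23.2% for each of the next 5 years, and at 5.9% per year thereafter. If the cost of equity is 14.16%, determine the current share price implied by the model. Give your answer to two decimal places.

R$120.17

Two-stage DDM. Project D₁…D_5 at 0.232, terminal growth 0.059, discount at r = 0.1416.
D_1 = 5.9013
D_2 = 7.2704
D_3 = 8.9571
D_4 = 11.0352
D_5 = 13.5953
Terminal value at t=5: TV = D_6/(r−g) = 14.3974/(0.1416−0.059) = 174.3030
P₀ = 5.9013/(1+0.1416)^1 + 7.2704/(1+0.1416)^2 + 8.9571/(1+0.1416)^3 + 11.0352/(1+0.1416)^4 + 13.5953/(1+0.1416)^5 + 174.3030/(1+0.1416)^5 = 120.1721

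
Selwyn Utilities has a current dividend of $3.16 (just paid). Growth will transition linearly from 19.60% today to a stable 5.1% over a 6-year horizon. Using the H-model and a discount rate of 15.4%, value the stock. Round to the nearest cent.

$45.59

H-model: P₀ = D₀[(1+g_L) + H(g_S−g_L)]/(r−g_L), with H = 6/2 = 3.
P₀ = 3.16 × [(1+0.051) + 3×(0.196−0.051)] / (0.154−0.051)
   = 3.16 × 1.4860 / 0.103 = 45.5899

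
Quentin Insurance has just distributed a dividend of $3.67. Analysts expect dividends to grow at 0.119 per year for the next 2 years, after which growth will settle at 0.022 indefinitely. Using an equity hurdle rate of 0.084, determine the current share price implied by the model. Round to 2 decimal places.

Two-stage DDM. Project D₁…D_2 at 0.119, terminal growth 0.022, discount at r = 0.084.
D_1 = 4.1067
D_2 = 4.5954
Terminal value at t=2: TV = D_3/(r−g) = 4.6965/(0.084−0.022) = 75.7505
P₀ = 4.1067/(1+0.084)^1 + 4.5954/(1+0.084)^2 + 75.7505/(1+0.084)^2 = 72.1647

$72.16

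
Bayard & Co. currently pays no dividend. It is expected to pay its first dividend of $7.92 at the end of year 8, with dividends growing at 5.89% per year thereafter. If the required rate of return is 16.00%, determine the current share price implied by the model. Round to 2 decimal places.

$27.72

Deferred-dividend DDM. At t=7 the remaining stream is a growing perpetuity with first payment D_8 = 7.92.
V_7 = D_8/(r−g) = 7.92/(0.16−0.0589) = 78.3383
P₀ = V_7/(1+r)^7 = 78.3383/(1+0.16)^7 = 27.7184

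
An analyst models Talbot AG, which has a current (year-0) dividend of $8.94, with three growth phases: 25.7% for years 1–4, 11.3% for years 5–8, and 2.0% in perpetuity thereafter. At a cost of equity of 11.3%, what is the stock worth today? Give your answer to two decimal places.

$266.62

Three-stage DDM. Project D₁…D_8; terminal Gordon value at t=8 with g = 0.02; discount at r = 0.113.
D_1 = 11.2376
D_2 = 14.1256
D_3 = 17.7559
D_4 = 22.3192
D_5 = 24.8413
D_6 = 27.6483
D_7 = 30.7726
D_8 = 34.2499
TV_8 = 34.9349/(0.113−0.02) = 375.6440
P₀ = Σ Dₜ/(1+r)ᵗ + TV_8/(1+r)^8 = 266.6203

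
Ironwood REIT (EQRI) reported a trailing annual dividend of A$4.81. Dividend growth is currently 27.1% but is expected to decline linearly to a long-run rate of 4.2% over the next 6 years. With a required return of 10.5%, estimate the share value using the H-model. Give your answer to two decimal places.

H-model: P₀ = D₀[(1+g_L) + H(g_S−g_L)]/(r−g_L), with H = 6/2 = 3.
P₀ = 4.81 × [(1+0.042) + 3×(0.271−0.042)] / (0.105−0.042)
   = 4.81 × 1.7290 / 0.063 = 132.0078

A$132.01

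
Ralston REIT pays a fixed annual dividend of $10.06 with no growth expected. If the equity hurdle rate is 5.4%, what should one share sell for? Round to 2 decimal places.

$186.30

Zero-growth DDM (perpetuity): P₀ = D/r = 10.06 / 0.054 = 186.2963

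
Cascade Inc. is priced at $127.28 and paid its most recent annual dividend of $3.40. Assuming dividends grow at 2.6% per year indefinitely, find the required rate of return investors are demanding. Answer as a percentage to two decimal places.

Rearranging the constant-growth DDM: r = D₁/P₀ + g.
D₁ = 3.40 × (1 + 0.026) = 3.4884.
r = 3.4884 / 127.28 + 0.026 = 0.02741 + 0.026 = 0.05341

5.34%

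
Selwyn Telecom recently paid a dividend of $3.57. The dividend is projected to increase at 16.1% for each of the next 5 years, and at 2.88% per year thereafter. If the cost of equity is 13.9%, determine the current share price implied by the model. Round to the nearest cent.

Two-stage DDM. Project D₁…D_5 at 0.161, terminal growth 0.0288, discount at r = 0.139.
D_1 = 4.1448
D_2 = 4.8121
D_3 = 5.5868
D_4 = 6.4863
D_5 = 7.5306
Terminal value at t=5: TV = D_6/(r−g) = 7.7475/(0.139−0.0288) = 70.3038
P₀ = 4.1448/(1+0.139)^1 + 4.8121/(1+0.139)^2 + 5.5868/(1+0.139)^3 + 6.4863/(1+0.139)^4 + 7.5306/(1+0.139)^5 + 70.3038/(1+0.139)^5 = 55.5855

$55.59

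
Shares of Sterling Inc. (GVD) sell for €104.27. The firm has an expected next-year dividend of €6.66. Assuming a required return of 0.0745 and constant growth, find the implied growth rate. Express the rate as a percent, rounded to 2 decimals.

From P₀ = D₁/(r − g), the implied growth is g = r − D₁/P₀.
g = 0.0745 − 6.66/104.27 = 0.0745 − 0.06387 = 0.01063

1.06%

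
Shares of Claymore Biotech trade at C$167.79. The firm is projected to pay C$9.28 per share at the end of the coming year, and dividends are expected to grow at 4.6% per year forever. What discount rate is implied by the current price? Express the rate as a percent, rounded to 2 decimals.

10.13%

Rearranging the constant-growth DDM: r = D₁/P₀ + g.
r = 9.2800 / 167.79 + 0.046 = 0.05531 + 0.046 = 0.10131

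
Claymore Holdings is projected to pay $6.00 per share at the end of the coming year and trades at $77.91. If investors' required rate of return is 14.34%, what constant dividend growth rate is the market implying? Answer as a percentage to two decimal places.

From P₀ = D₁/(r − g), the implied growth is g = r − D₁/P₀.
g = 0.1434 − 6.00/77.91 = 0.1434 − 0.07701 = 0.06639

6.64%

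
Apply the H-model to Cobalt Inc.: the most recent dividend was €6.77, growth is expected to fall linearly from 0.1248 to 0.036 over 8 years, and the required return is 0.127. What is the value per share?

€103.50

H-model: P₀ = D₀[(1+g_L) + H(g_S−g_L)]/(r−g_L), with H = 8/2 = 4.
P₀ = 6.77 × [(1+0.036) + 4×(0.1248−0.036)] / (0.127−0.036)
   = 6.77 × 1.3912 / 0.091 = 103.4992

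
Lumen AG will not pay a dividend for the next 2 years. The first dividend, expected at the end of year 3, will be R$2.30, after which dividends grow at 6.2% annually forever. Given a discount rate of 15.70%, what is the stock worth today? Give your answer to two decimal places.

Deferred-dividend DDM. At t=2 the remaining stream is a growing perpetuity with first payment D_3 = 2.30.
V_2 = D_3/(r−g) = 2.30/(0.157−0.062) = 24.2105
P₀ = V_2/(1+r)^2 = 24.2105/(1+0.157)^2 = 18.0858

R$18.09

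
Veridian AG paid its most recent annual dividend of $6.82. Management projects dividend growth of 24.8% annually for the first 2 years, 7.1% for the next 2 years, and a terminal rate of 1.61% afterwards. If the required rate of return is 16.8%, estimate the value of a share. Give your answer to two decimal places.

Three-stage DDM. Project D₁…D_4; terminal Gordon value at t=4 with g = 0.0161; discount at r = 0.168.
D_1 = 8.5114
D_2 = 10.6222
D_3 = 11.3764
D_4 = 12.1841
TV_4 = 12.3802/(0.168−0.0161) = 81.5025
P₀ = Σ Dₜ/(1+r)ᵗ + TV_4/(1+r)^4 = 72.5522

$72.55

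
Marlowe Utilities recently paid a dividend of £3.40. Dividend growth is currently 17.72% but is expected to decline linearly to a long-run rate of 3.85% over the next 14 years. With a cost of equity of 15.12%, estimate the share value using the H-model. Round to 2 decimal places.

H-model: P₀ = D₀[(1+g_L) + H(g_S−g_L)]/(r−g_L), with H = 14/2 = 7.
P₀ = 3.40 × [(1+0.0385) + 7×(0.1772−0.0385)] / (0.1512−0.0385)
   = 3.40 × 2.0094 / 0.1127 = 60.6208

£60.62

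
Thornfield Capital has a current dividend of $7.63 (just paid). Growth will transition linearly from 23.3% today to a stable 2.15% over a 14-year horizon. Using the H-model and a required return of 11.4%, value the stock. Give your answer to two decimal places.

H-model: P₀ = D₀[(1+g_L) + H(g_S−g_L)]/(r−g_L), with H = 14/2 = 7.
P₀ = 7.63 × [(1+0.0215) + 7×(0.233−0.0215)] / (0.114−0.0215)
   = 7.63 × 2.5020 / 0.0925 = 206.3812

$206.38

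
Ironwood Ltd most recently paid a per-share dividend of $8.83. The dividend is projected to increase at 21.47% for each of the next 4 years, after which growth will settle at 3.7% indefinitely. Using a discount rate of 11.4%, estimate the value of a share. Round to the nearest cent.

$212.16

Two-stage DDM. Project D₁…D_4 at 0.2147, terminal growth 0.037, discount at r = 0.114.
D_1 = 10.7258
D_2 = 13.0286
D_3 = 15.8259
D_4 = 19.2237
Terminal value at t=4: TV = D_5/(r−g) = 19.9350/(0.114−0.037) = 258.8957
P₀ = 10.7258/(1+0.114)^1 + 13.0286/(1+0.114)^2 + 15.8259/(1+0.114)^3 + 19.2237/(1+0.114)^4 + 258.8957/(1+0.114)^4 = 212.1629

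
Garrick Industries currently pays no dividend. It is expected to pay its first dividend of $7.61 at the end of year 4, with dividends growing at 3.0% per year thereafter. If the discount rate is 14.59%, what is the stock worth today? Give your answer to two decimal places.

Deferred-dividend DDM. At t=3 the remaining stream is a growing perpetuity with first payment D_4 = 7.61.
V_3 = D_4/(r−g) = 7.61/(0.1459−0.03) = 65.6601
P₀ = V_3/(1+r)^3 = 65.6601/(1+0.1459)^3 = 43.6376

$43.64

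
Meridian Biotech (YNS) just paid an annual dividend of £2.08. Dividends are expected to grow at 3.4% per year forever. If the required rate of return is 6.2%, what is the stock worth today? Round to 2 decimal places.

Gordon growth model: P₀ = D₁/(r − g). D₁ = 2.08 × (1 + 0.034) = 2.1507.
P₀ = 2.1507 / (0.062 − 0.034) = 2.1507 / 0.028 = 76.8114

£76.81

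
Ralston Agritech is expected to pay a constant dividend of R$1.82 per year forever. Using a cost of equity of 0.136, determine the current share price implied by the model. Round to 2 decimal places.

R$13.38

Zero-growth DDM (perpetuity): P₀ = D/r = 1.82 / 0.136 = 13.3824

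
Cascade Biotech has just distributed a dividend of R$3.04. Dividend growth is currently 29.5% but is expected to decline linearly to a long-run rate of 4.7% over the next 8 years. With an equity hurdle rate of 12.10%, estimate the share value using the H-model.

H-model: P₀ = D₀[(1+g_L) + H(g_S−g_L)]/(r−g_L), with H = 8/2 = 4.
P₀ = 3.04 × [(1+0.047) + 4×(0.295−0.047)] / (0.121−0.047)
   = 3.04 × 2.0390 / 0.074 = 83.7643

R$83.76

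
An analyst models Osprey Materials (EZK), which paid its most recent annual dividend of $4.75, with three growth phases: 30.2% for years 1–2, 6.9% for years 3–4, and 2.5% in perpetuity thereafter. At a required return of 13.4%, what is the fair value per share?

Three-stage DDM. Project D₁…D_4; terminal Gordon value at t=4 with g = 0.025; discount at r = 0.134.
D_1 = 6.1845
D_2 = 8.0522
D_3 = 8.6078
D_4 = 9.2018
TV_4 = 9.4318/(0.134−0.025) = 86.5303
P₀ = Σ Dₜ/(1+r)ᵗ + TV_4/(1+r)^4 = 75.5083

$75.51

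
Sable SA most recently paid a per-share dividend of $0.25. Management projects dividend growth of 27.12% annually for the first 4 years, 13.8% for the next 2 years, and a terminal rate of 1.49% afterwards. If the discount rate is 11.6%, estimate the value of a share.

Three-stage DDM. Project D₁…D_6; terminal Gordon value at t=6 with g = 0.0149; discount at r = 0.116.
D_1 = 0.3178
D_2 = 0.4040
D_3 = 0.5135
D_4 = 0.6528
D_5 = 0.7429
D_6 = 0.8454
TV_6 = 0.8580/(0.116−0.0149) = 8.4870
P₀ = Σ Dₜ/(1+r)ᵗ + TV_6/(1+r)^6 = 6.6593

$6.66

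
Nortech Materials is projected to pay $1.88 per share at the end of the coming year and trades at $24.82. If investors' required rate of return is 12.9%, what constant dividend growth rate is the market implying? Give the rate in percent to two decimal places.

From P₀ = D₁/(r − g), the implied growth is g = r − D₁/P₀.
g = 0.129 − 1.88/24.82 = 0.129 − 0.07575 = 0.05325

5.33%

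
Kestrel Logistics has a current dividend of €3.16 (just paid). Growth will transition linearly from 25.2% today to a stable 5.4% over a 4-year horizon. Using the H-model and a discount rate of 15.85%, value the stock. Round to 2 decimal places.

€43.85

H-model: P₀ = D₀[(1+g_L) + H(g_S−g_L)]/(r−g_L), with H = 4/2 = 2.
P₀ = 3.16 × [(1+0.054) + 2×(0.252−0.054)] / (0.1585−0.054)
   = 3.16 × 1.4500 / 0.1045 = 43.8469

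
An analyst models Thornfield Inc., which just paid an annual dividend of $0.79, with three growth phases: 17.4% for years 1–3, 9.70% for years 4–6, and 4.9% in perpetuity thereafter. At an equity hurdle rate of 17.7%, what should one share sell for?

$9.61

Three-stage DDM. Project D₁…D_6; terminal Gordon value at t=6 with g = 0.049; discount at r = 0.177.
D_1 = 0.9275
D_2 = 1.0888
D_3 = 1.2783
D_4 = 1.4023
D_5 = 1.5383
D_6 = 1.6875
TV_6 = 1.7702/(0.177−0.049) = 13.8298
P₀ = Σ Dₜ/(1+r)ᵗ + TV_6/(1+r)^6 = 9.6062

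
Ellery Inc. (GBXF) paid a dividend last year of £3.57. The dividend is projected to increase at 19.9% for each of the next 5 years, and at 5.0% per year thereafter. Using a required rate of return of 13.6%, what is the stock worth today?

Two-stage DDM. Project D₁…D_5 at 0.199, terminal growth 0.05, discount at r = 0.136.
D_1 = 4.2804
D_2 = 5.1322
D_3 = 6.1536
D_4 = 7.3781
D_5 = 8.8464
Terminal value at t=5: TV = D_6/(r−g) = 9.2887/(0.136−0.05) = 108.0078
P₀ = 4.2804/(1+0.136)^1 + 5.1322/(1+0.136)^2 + 6.1536/(1+0.136)^3 + 7.3781/(1+0.136)^4 + 8.8464/(1+0.136)^5 + 108.0078/(1+0.136)^5 = 78.1391

£78.14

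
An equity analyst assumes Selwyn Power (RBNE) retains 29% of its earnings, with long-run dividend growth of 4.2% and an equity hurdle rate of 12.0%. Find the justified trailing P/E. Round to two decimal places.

9.48

Payout ratio b = 1 − 0.29 = 0.71.
Justified trailing P/E = b(1+g)/(r−g) = 0.71×(1+0.042)/(0.12−0.042) = 9.4849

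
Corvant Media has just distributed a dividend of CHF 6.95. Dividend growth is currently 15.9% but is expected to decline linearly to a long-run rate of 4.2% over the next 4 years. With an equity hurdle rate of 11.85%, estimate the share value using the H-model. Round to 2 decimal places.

H-model: P₀ = D₀[(1+g_L) + H(g_S−g_L)]/(r−g_L), with H = 4/2 = 2.
P₀ = 6.95 × [(1+0.042) + 2×(0.159−0.042)] / (0.1185−0.042)
   = 6.95 × 1.2760 / 0.0765 = 115.9242

CHF 115.92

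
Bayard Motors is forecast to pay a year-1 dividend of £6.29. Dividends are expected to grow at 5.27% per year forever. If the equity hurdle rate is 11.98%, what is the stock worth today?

£93.74

Gordon growth model: P₀ = D₁/(r − g), with D₁ = 6.29 given directly.
P₀ = 6.2900 / (0.1198 − 0.0527) = 6.2900 / 0.0671 = 93.7407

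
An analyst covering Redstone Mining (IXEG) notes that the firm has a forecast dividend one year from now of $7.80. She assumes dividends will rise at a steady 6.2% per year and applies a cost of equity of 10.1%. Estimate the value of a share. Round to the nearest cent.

Gordon growth model: P₀ = D₁/(r − g), with D₁ = 7.80 given directly.
P₀ = 7.8000 / (0.101 − 0.062) = 7.8000 / 0.039 = 200.0000

$200.00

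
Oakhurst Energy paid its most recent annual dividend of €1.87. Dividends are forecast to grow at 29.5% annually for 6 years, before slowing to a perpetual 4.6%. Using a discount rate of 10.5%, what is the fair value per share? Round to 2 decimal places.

Two-stage DDM. Project D₁…D_6 at 0.295, terminal growth 0.046, discount at r = 0.105.
D_1 = 2.4217
D_2 = 3.1360
D_3 = 4.0612
D_4 = 5.2592
D_5 = 6.8107
D_6 = 8.8198
Terminal value at t=6: TV = D_7/(r−g) = 9.2255/(0.105−0.046) = 156.3651
P₀ = 2.4217/(1+0.105)^1 + 3.1360/(1+0.105)^2 + 4.0612/(1+0.105)^3 + 5.2592/(1+0.105)^4 + 6.8107/(1+0.105)^5 + 8.8198/(1+0.105)^6 + 156.3651/(1+0.105)^6 = 106.1711

€106.17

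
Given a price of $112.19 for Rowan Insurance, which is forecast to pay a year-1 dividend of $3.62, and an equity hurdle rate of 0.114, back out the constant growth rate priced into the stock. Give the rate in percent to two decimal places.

8.17%

From P₀ = D₁/(r − g), the implied growth is g = r − D₁/P₀.
g = 0.114 − 3.62/112.19 = 0.114 − 0.03227 = 0.08173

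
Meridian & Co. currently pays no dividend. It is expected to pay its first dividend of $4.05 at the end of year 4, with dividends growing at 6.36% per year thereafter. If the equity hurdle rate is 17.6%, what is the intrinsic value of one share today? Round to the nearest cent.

Deferred-dividend DDM. At t=3 the remaining stream is a growing perpetuity with first payment D_4 = 4.05.
V_3 = D_4/(r−g) = 4.05/(0.176−0.0636) = 36.0320
P₀ = V_3/(1+r)^3 = 36.0320/(1+0.176)^3 = 22.1547

$22.15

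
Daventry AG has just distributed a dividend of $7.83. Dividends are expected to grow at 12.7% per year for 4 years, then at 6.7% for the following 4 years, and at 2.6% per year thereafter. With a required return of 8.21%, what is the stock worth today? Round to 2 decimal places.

Three-stage DDM. Project D₁…D_8; terminal Gordon value at t=8 with g = 0.026; discount at r = 0.0821.
D_1 = 8.8244
D_2 = 9.9451
D_3 = 11.2081
D_4 = 12.6316
D_5 = 13.4779
D_6 = 14.3809
D_7 = 15.3444
D_8 = 16.3725
TV_8 = 16.7982/(0.0821−0.026) = 299.4330
P₀ = Σ Dₜ/(1+r)ᵗ + TV_8/(1+r)^8 = 229.5694

$229.57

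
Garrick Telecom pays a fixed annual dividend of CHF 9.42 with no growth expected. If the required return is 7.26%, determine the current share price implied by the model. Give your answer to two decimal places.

Zero-growth DDM (perpetuity): P₀ = D/r = 9.42 / 0.0726 = 129.7521

CHF 129.75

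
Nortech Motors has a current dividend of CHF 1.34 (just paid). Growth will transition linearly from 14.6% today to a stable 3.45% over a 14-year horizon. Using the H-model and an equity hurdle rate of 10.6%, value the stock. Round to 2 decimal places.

CHF 34.02

H-model: P₀ = D₀[(1+g_L) + H(g_S−g_L)]/(r−g_L), with H = 14/2 = 7.
P₀ = 1.34 × [(1+0.0345) + 7×(0.146−0.0345)] / (0.106−0.0345)
   = 1.34 × 1.8150 / 0.0715 = 34.0154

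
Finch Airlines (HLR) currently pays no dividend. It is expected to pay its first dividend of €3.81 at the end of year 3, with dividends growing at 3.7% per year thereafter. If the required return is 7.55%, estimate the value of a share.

Deferred-dividend DDM. At t=2 the remaining stream is a growing perpetuity with first payment D_3 = 3.81.
V_2 = D_3/(r−g) = 3.81/(0.0755−0.037) = 98.9610
P₀ = V_2/(1+r)^2 = 98.9610/(1+0.0755)^2 = 85.5546

€85.55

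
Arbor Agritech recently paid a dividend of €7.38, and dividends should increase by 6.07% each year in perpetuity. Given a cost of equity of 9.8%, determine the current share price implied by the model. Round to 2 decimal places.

€209.87

Gordon growth model: P₀ = D₁/(r − g). D₁ = 7.38 × (1 + 0.0607) = 7.8280.
P₀ = 7.8280 / (0.098 − 0.0607) = 7.8280 / 0.0373 = 209.8650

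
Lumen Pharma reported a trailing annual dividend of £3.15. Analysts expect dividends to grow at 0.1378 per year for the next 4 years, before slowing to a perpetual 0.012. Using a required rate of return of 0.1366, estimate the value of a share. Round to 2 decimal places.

£38.33

Two-stage DDM. Project D₁…D_4 at 0.1378, terminal growth 0.012, discount at r = 0.1366.
D_1 = 3.5841
D_2 = 4.0780
D_3 = 4.6399
D_4 = 5.2793
Terminal value at t=4: TV = D_5/(r−g) = 5.3426/(0.1366−0.012) = 42.8782
P₀ = 3.5841/(1+0.1366)^1 + 4.0780/(1+0.1366)^2 + 4.6399/(1+0.1366)^3 + 5.2793/(1+0.1366)^4 + 42.8782/(1+0.1366)^4 = 38.3258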